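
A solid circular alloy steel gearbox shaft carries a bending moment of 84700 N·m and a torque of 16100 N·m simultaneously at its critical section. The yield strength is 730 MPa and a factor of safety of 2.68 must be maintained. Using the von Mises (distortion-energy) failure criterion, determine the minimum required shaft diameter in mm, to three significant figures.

d = 148 mm

σ_allow = σ_y/n = 730/2.68 = 272.4 MPa.
For a solid shaft σ_b = 32M/(πd³) and τ = 16T/(πd³), so the von Mises stress is σ' = (16/πd³)·√(4M²+3T²).
√(4M²+3T²) = √(4×(8.470×10^7)² + 3×(1.610×10^7)²) = 1.717×10^8 N·mm.
d³ = 16×1.717×10^8/(π×272.4) = 3.210×10^6 mm³.
d = 147.5 mm.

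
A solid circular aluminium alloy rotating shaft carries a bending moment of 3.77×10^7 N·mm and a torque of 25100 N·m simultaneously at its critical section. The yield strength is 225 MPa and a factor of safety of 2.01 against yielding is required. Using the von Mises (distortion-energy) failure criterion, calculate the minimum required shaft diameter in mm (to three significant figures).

d = 158 mm

σ_allow = σ_y/n = 225/2.01 = 111.9 MPa.
For a solid shaft σ_b = 32M/(πd³) and τ = 16T/(πd³), so the von Mises stress is σ' = (16/πd³)·√(4M²+3T²).
√(4M²+3T²) = √(4×(3.770×10^7)² + 3×(2.510×10^7)²) = 8.704×10^7 N·mm.
d³ = 16×8.704×10^7/(π×111.9) = 3.960×10^6 mm³.
d = 158.2 mm.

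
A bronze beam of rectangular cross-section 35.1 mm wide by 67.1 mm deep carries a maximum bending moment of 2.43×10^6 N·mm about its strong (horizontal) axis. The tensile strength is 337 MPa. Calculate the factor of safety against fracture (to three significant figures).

n = 3.65

Section modulus S = bh²/6 = 35.1×67.1²/6 = 26340 mm³.
σ = M/S = 2430000/26340 = 92.26 MPa.
n = 337/92.26 = 3.653.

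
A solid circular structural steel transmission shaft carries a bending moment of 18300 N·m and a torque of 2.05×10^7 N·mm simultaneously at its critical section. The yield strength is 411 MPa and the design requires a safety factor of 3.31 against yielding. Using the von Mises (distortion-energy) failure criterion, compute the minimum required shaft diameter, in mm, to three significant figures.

σ_allow = σ_y/n = 411/3.31 = 124.2 MPa.
For a solid shaft σ_b = 32M/(πd³) and τ = 16T/(πd³), so the von Mises stress is σ' = (16/πd³)·√(4M²+3T²).
√(4M²+3T²) = √(4×(1.830×10^7)² + 3×(2.050×10^7)²) = 5.099×10^7 N·mm.
d³ = 16×5.099×10^7/(π×124.2) = 2.092×10^6 mm³.
d = 127.9 mm.

d = 128 mm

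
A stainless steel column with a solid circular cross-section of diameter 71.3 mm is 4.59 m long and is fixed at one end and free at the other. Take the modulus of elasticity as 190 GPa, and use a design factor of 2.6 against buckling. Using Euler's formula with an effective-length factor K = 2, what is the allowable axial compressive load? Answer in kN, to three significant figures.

I = πd⁴/64 = π×71.3⁴/64 = 1.269×10^6 mm⁴.
Effective length L_e = KL = 2×4.59 m = 9180 mm.
Euler critical load P_cr = π²EI/L_e² = π²×190000×1.269×10^6/9180² = 28230 N.
P_allow = P_cr/n = 28230/2.6 = 10860 N.

P_allow = 10.9 kN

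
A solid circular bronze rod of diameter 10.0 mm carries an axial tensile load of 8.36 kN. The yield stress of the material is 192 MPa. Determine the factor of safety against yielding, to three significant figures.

n = 1.80

A = πd²/4 = 78.54 mm².
σ = F/A = 8360.0/78.54 = 106.4 MPa.
n = 192/106.4 = 1.804.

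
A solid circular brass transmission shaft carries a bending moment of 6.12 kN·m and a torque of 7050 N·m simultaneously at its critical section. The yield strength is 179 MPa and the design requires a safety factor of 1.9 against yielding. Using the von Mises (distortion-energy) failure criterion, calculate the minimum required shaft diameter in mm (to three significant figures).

σ_allow = σ_y/n = 179/1.9 = 94.21 MPa.
For a solid shaft σ_b = 32M/(πd³) and τ = 16T/(πd³), so the von Mises stress is σ' = (16/πd³)·√(4M²+3T²).
√(4M²+3T²) = √(4×(6.120×10^6)² + 3×(7.050×10^6)²) = 1.729×10^7 N·mm.
d³ = 16×1.729×10^7/(π×94.21) = 934700 mm³.
d = 97.77 mm.

d = 97.8 mm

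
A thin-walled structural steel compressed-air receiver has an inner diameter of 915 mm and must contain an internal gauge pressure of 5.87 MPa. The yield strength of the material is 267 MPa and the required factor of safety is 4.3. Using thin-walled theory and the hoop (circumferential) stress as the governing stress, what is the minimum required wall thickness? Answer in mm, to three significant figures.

t = 43.3 mm

σ_allow = 267/4.3 = 62.09 MPa.
Hoop stress σ_h = pD/(2t), so t = pD/(2σ_allow) = 5.87×915/(2×62.09) = 43.25 mm.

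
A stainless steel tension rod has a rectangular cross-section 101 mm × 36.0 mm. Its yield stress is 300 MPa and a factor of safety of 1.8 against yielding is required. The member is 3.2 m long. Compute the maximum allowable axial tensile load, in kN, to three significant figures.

σ_allow = 300/1.8 = 166.7 MPa.
A = 101×36.0 = 3636 mm².
F_allow = σ_allow × A = 166.7×3636 = 606000 N.

F_allow = 606 kN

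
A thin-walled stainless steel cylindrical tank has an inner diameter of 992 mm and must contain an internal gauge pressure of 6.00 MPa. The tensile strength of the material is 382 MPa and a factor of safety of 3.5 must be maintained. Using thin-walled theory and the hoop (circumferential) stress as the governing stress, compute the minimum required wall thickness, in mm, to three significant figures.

t = 27.3 mm

σ_allow = 382/3.5 = 109.1 MPa.
Hoop stress σ_h = pD/(2t), so t = pD/(2σ_allow) = 6.00×992/(2×109.1) = 27.27 mm.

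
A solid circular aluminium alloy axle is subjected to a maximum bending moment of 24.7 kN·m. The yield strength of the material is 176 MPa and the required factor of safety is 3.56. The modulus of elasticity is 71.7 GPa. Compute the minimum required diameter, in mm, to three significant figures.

d = 172 mm

σ_allow = 176/3.56 = 49.44 MPa.
For a solid circular section σ = 32M/(πd³), so d³ = 32M/(π σ_allow) = 32×2.4700×10^7/(π×49.44) = 5.089×10^6 mm³.
d = 172.0 mm.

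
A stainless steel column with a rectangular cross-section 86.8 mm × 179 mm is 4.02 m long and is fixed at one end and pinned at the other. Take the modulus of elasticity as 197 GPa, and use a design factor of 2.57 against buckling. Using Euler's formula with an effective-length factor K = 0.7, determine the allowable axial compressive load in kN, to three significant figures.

P_allow = 932 kN

Buckling occurs about the weak axis: I_min = h·b³/12 = 179×86.8³/12 = 9.755×10^6 mm⁴ (b = 86.8 mm is the smaller dimension).
Effective length L_e = KL = 0.7×4.02 m = 2814 mm.
Euler critical load P_cr = π²EI/L_e² = π²×197000×9.755×10^6/2814² = 2.395×10^6 N.
P_allow = P_cr/n = 2.395×10^6/2.57 = 932000 N.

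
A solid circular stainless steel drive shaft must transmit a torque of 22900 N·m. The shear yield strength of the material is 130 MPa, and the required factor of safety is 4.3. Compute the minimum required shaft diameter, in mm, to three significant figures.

d = 157 mm

Allowable shear stress τ_allow = 130/4.3 = 30.23 MPa.
For a solid shaft τ = 16T/(πd³), so d³ = 16T/(π τ_allow) = 16×2.2900×10^7/(π×30.23) = 3.858×10^6 mm³.
d = (3.858×10^6)^(1/3) = 156.8 mm.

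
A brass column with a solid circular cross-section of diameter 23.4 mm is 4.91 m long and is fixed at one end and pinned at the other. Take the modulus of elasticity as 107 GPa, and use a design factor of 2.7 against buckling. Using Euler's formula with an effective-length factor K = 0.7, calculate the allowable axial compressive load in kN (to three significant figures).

I = πd⁴/64 = π×23.4⁴/64 = 14720 mm⁴.
Effective length L_e = KL = 0.7×4.91 m = 3437 mm.
Euler critical load P_cr = π²EI/L_e² = π²×107000×14720/3437² = 1316 N.
P_allow = P_cr/n = 1316/2.7 = 487.3 N.

P_allow = 0.487 kN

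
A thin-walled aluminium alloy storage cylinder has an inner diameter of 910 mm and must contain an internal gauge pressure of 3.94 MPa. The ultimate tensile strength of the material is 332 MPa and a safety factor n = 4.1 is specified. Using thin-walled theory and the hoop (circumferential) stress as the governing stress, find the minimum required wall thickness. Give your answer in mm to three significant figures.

σ_allow = 332/4.1 = 80.98 MPa.
Hoop stress σ_h = pD/(2t), so t = pD/(2σ_allow) = 3.94×910/(2×80.98) = 22.14 mm.

t = 22.1 mm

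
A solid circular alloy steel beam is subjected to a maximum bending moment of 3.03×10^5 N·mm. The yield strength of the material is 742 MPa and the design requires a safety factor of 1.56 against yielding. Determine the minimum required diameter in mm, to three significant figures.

σ_allow = 742/1.56 = 475.6 MPa.
For a solid circular section σ = 32M/(πd³), so d³ = 32M/(π σ_allow) = 32×303000/(π×475.6) = 6489 mm³.
d = 18.65 mm.

d = 18.7 mm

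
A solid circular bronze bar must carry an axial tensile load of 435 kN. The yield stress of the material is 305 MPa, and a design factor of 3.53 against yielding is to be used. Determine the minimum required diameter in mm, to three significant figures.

Allowable stress σ_allow = 305/3.53 = 86.40 MPa.
Required area A = F/σ_allow = 435000/86.40 = 5035 mm².
A = πd²/4 → d = √(4A/π) = 80.06 mm.

d = 80.1 mm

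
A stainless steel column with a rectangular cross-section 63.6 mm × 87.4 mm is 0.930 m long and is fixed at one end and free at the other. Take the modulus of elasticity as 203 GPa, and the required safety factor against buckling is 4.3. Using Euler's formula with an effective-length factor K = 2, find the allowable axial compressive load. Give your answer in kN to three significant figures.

P_allow = 252 kN

Buckling occurs about the weak axis: I_min = h·b³/12 = 87.4×63.6³/12 = 1.874×10^6 mm⁴ (b = 63.6 mm is the smaller dimension).
Effective length L_e = KL = 2×0.930 m = 1860 mm.
Euler critical load P_cr = π²EI/L_e² = π²×203000×1.874×10^6/1860² = 1.085×10^6 N.
P_allow = P_cr/n = 1.085×10^6/4.3 = 252300 N.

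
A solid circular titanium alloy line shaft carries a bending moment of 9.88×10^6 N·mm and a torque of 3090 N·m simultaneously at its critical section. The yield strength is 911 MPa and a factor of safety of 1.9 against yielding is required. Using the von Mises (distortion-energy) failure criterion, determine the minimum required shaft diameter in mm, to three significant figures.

σ_allow = σ_y/n = 911/1.9 = 479.5 MPa.
For a solid shaft σ_b = 32M/(πd³) and τ = 16T/(πd³), so the von Mises stress is σ' = (16/πd³)·√(4M²+3T²).
√(4M²+3T²) = √(4×(9.880×10^6)² + 3×(3.090×10^6)²) = 2.047×10^7 N·mm.
d³ = 16×2.047×10^7/(π×479.5) = 217500 mm³.
d = 60.13 mm.

d = 60.1 mm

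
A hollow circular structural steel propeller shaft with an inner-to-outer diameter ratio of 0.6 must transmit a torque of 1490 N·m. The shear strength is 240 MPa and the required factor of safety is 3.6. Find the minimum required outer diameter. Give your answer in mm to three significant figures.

d_o = 50.8 mm

τ_allow = 240/3.6 = 66.67 MPa.
For a hollow shaft τ = 16T/[πd_o³(1−k⁴)] with k = 0.6, so 1−k⁴ = 0.8704.
d_o³ = 16T/[π τ_allow (1−k⁴)] = 16×1490000/(π×66.67×0.8704) = 130800 mm³.
d_o = 50.76 mm.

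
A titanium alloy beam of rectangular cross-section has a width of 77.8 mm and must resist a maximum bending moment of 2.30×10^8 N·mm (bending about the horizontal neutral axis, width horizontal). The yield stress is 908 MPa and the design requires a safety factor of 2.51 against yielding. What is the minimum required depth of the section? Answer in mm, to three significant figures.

σ_allow = 908/2.51 = 361.8 MPa.
For a rectangular section σ = 6M/(bh²), so h² = 6M/(b σ_allow) = 6×2.3000×10^8/(77.8×361.8) = 49030 mm².
h = 221.4 mm.

h = 221 mm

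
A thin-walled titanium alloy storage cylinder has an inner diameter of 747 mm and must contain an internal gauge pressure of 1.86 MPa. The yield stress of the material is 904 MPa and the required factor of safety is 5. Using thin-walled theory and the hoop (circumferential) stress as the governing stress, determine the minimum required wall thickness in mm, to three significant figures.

t = 3.84 mm

σ_allow = 904/5 = 180.8 MPa.
Hoop stress σ_h = pD/(2t), so t = pD/(2σ_allow) = 1.86×747/(2×180.8) = 3.842 mm.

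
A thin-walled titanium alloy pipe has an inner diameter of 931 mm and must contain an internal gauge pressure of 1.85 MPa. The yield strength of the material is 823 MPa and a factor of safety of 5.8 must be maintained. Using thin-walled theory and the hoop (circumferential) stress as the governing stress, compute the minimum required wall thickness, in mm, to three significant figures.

σ_allow = 823/5.8 = 141.9 MPa.
Hoop stress σ_h = pD/(2t), so t = pD/(2σ_allow) = 1.85×931/(2×141.9) = 6.069 mm.

t = 6.07 mm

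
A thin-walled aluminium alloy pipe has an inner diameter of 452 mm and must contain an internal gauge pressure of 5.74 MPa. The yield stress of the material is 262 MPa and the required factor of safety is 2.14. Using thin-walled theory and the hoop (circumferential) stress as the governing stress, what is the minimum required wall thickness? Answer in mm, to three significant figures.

σ_allow = 262/2.14 = 122.4 MPa.
Hoop stress σ_h = pD/(2t), so t = pD/(2σ_allow) = 5.74×452/(2×122.4) = 10.60 mm.

t = 10.6 mm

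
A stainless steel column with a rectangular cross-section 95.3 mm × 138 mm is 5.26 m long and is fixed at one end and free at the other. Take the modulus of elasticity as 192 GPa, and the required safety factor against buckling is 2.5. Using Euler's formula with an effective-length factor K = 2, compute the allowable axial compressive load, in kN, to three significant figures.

P_allow = 68.2 kN

Buckling occurs about the weak axis: I_min = h·b³/12 = 138×95.3³/12 = 9.954×10^6 mm⁴ (b = 95.3 mm is the smaller dimension).
Effective length L_e = KL = 2×5.26 m = 10520 mm.
Euler critical load P_cr = π²EI/L_e² = π²×192000×9.954×10^6/10520² = 170400 N.
P_allow = P_cr/n = 170400/2.5 = 68170 N.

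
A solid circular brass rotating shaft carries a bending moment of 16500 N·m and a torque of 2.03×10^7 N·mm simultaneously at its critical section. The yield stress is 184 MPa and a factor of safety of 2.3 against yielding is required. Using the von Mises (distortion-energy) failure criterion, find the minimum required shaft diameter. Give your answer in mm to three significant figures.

d = 145 mm

σ_allow = σ_y/n = 184/2.3 = 80.00 MPa.
For a solid shaft σ_b = 32M/(πd³) and τ = 16T/(πd³), so the von Mises stress is σ' = (16/πd³)·√(4M²+3T²).
√(4M²+3T²) = √(4×(1.650×10^7)² + 3×(2.030×10^7)²) = 4.822×10^7 N·mm.
d³ = 16×4.822×10^7/(π×80.00) = 3.070×10^6 mm³.
d = 145.3 mm.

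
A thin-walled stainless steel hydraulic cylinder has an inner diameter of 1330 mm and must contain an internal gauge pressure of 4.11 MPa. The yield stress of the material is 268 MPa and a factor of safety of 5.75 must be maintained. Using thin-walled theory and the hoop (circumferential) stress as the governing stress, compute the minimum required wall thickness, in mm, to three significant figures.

t = 58.6 mm

σ_allow = 268/5.75 = 46.61 MPa.
Hoop stress σ_h = pD/(2t), so t = pD/(2σ_allow) = 4.11×1330/(2×46.61) = 58.64 mm.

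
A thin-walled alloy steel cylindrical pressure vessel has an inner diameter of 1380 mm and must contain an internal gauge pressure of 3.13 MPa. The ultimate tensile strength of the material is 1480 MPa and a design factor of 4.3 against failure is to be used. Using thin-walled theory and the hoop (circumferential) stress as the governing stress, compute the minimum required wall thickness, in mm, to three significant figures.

σ_allow = 1480/4.3 = 344.2 MPa.
Hoop stress σ_h = pD/(2t), so t = pD/(2σ_allow) = 3.13×1380/(2×344.2) = 6.275 mm.

t = 6.27 mm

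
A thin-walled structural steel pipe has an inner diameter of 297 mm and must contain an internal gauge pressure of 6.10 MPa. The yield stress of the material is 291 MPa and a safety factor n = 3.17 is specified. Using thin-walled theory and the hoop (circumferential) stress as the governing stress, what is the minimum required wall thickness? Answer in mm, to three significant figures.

t = 9.87 mm

σ_allow = 291/3.17 = 91.80 MPa.
Hoop stress σ_h = pD/(2t), so t = pD/(2σ_allow) = 6.10×297/(2×91.80) = 9.868 mm.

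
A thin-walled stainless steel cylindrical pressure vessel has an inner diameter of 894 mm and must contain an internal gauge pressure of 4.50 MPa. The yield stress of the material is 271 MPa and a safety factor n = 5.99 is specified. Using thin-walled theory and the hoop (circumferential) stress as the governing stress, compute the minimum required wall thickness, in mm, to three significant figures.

t = 44.5 mm

σ_allow = 271/5.99 = 45.24 MPa.
Hoop stress σ_h = pD/(2t), so t = pD/(2σ_allow) = 4.50×894/(2×45.24) = 44.46 mm.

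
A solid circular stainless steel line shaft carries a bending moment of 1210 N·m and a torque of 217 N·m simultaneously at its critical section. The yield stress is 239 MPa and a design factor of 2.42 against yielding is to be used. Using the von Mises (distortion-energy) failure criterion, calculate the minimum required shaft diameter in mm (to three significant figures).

σ_allow = σ_y/n = 239/2.42 = 98.76 MPa.
For a solid shaft σ_b = 32M/(πd³) and τ = 16T/(πd³), so the von Mises stress is σ' = (16/πd³)·√(4M²+3T²).
√(4M²+3T²) = √(4×(1.210×10^6)² + 3×(217000)²) = 2.449×10^6 N·mm.
d³ = 16×2.449×10^6/(π×98.76) = 126300 mm³.
d = 50.17 mm.

d = 50.2 mm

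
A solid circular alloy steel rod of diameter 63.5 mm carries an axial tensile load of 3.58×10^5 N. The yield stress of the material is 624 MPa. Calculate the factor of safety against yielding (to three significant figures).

A = πd²/4 = 3167 mm².
σ = F/A = 358000/3167 = 113.0 MPa.
n = 624/113.0 = 5.520.

n = 5.52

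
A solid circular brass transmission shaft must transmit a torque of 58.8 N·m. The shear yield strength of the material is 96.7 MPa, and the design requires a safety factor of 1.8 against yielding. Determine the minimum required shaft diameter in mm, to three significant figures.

d = 17.7 mm

Allowable shear stress τ_allow = 96.7/1.8 = 53.72 MPa.
For a solid shaft τ = 16T/(πd³), so d³ = 16T/(π τ_allow) = 16×58800/(π×53.72) = 5574 mm³.
d = (5574)^(1/3) = 17.73 mm.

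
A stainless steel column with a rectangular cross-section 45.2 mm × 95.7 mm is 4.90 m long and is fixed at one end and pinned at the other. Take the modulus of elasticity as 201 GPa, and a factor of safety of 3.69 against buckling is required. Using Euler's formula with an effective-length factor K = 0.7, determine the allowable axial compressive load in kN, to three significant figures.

Buckling occurs about the weak axis: I_min = h·b³/12 = 95.7×45.2³/12 = 736500 mm⁴ (b = 45.2 mm is the smaller dimension).
Effective length L_e = KL = 0.7×4.90 m = 3430 mm.
Euler critical load P_cr = π²EI/L_e² = π²×201000×736500/3430² = 124200 N.
P_allow = P_cr/n = 124200/3.69 = 33650 N.

P_allow = 33.7 kN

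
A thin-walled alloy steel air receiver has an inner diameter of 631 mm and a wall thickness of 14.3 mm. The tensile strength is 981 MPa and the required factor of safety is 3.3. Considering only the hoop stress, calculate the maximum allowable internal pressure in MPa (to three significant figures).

p_allow = 13.5 MPa

σ_allow = 981/3.3 = 297.3 MPa.
σ_h = pD/(2t) → p_allow = 2σ_allow t/D = 2×297.3×14.3/631 = 13.47 MPa.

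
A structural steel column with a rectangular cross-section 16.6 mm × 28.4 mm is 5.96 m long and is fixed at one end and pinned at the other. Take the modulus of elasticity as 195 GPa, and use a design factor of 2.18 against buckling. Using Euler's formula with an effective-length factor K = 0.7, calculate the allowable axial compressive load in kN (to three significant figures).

P_allow = 0.549 kN

Buckling occurs about the weak axis: I_min = h·b³/12 = 28.4×16.6³/12 = 10830 mm⁴ (b = 16.6 mm is the smaller dimension).
Effective length L_e = KL = 0.7×5.96 m = 4172 mm.
Euler critical load P_cr = π²EI/L_e² = π²×195000×10830/4172² = 1197 N.
P_allow = P_cr/n = 1197/2.18 = 549.1 N.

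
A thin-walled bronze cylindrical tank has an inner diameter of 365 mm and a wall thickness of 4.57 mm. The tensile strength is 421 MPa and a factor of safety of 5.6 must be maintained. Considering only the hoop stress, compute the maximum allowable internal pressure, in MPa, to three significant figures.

σ_allow = 421/5.6 = 75.18 MPa.
σ_h = pD/(2t) → p_allow = 2σ_allow t/D = 2×75.18×4.57/365 = 1.883 MPa.

p_allow = 1.88 MPa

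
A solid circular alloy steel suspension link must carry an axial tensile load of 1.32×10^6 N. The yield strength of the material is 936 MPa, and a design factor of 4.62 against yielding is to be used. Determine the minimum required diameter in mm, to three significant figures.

Allowable stress σ_allow = 936/4.62 = 202.6 MPa.
Required area A = F/σ_allow = 1320000/202.6 = 6515 mm².
A = πd²/4 → d = √(4A/π) = 91.08 mm.

d = 91.1 mm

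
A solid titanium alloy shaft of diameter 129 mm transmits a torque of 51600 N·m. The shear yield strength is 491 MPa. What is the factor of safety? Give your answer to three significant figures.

τ = 16T/(πd³) = 16×5.1600×10^7/(π×129³) = 122.4 MPa.
n = τ_limit/τ = 491/122.4 = 4.011.

n = 4.01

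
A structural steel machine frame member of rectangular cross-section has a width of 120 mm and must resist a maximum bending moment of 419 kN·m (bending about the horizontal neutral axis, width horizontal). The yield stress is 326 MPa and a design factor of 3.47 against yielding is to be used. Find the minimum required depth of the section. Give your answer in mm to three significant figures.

h = 472 mm

σ_allow = 326/3.47 = 93.95 MPa.
For a rectangular section σ = 6M/(bh²), so h² = 6M/(b σ_allow) = 6×4.1900×10^8/(120×93.95) = 223000 mm².
h = 472.2 mm.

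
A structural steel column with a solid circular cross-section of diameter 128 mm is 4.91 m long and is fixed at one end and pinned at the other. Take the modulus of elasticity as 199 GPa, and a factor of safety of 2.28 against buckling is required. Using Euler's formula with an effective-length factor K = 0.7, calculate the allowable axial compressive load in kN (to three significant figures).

I = πd⁴/64 = π×128⁴/64 = 1.318×10^7 mm⁴.
Effective length L_e = KL = 0.7×4.91 m = 3437 mm.
Euler critical load P_cr = π²EI/L_e² = π²×199000×1.318×10^7/3437² = 2.191×10^6 N.
P_allow = P_cr/n = 2.191×10^6/2.28 = 960900 N.

P_allow = 961 kN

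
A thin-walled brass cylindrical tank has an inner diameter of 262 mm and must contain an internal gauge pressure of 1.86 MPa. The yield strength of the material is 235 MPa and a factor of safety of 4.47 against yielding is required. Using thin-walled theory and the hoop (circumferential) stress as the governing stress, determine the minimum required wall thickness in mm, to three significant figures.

σ_allow = 235/4.47 = 52.57 MPa.
Hoop stress σ_h = pD/(2t), so t = pD/(2σ_allow) = 1.86×262/(2×52.57) = 4.635 mm.

t = 4.63 mm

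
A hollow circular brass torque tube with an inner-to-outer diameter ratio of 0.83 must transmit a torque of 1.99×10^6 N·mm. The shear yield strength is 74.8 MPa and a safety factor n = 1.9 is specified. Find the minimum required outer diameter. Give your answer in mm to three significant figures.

d_o = 78.8 mm

τ_allow = 74.8/1.9 = 39.37 MPa.
For a hollow shaft τ = 16T/[πd_o³(1−k⁴)] with k = 0.83, so 1−k⁴ = 0.5254.
d_o³ = 16T/[π τ_allow (1−k⁴)] = 16×1990000/(π×39.37×0.5254) = 490000 mm³.
d_o = 78.84 mm.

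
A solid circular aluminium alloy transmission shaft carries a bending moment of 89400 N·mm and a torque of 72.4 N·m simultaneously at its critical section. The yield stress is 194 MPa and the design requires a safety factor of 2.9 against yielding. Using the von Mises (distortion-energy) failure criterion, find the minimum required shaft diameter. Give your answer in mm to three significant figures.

σ_allow = σ_y/n = 194/2.9 = 66.90 MPa.
For a solid shaft σ_b = 32M/(πd³) and τ = 16T/(πd³), so the von Mises stress is σ' = (16/πd³)·√(4M²+3T²).
√(4M²+3T²) = √(4×(89400)² + 3×(72400)²) = 218400 N·mm.
d³ = 16×218400/(π×66.90) = 16630 mm³.
d = 25.52 mm.

d = 25.5 mm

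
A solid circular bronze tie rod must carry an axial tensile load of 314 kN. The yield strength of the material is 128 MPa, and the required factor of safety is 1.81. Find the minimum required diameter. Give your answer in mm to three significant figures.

d = 75.2 mm

Allowable stress σ_allow = 128/1.81 = 70.72 MPa.
Required area A = F/σ_allow = 314000/70.72 = 4440 mm².
A = πd²/4 → d = √(4A/π) = 75.19 mm.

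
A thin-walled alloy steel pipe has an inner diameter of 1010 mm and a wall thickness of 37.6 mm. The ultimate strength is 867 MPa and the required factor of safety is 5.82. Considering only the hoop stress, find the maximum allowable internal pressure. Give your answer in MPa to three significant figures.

p_allow = 11.1 MPa

σ_allow = 867/5.82 = 149.0 MPa.
σ_h = pD/(2t) → p_allow = 2σ_allow t/D = 2×149.0×37.6/1010 = 11.09 MPa.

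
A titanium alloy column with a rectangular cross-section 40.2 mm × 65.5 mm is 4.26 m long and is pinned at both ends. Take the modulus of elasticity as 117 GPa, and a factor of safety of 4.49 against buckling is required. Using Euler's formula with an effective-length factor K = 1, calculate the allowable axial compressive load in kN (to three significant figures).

Buckling occurs about the weak axis: I_min = h·b³/12 = 65.5×40.2³/12 = 354600 mm⁴ (b = 40.2 mm is the smaller dimension).
Effective length L_e = KL = 1×4.26 m = 4260 mm.
Euler critical load P_cr = π²EI/L_e² = π²×117000×354600/4260² = 22560 N.
P_allow = P_cr/n = 22560/4.49 = 5025 N.

P_allow = 5.03 kN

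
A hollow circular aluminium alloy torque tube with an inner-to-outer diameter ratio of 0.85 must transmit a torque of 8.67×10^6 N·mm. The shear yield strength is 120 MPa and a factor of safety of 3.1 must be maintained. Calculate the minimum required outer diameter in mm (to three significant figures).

τ_allow = 120/3.1 = 38.71 MPa.
For a hollow shaft τ = 16T/[πd_o³(1−k⁴)] with k = 0.85, so 1−k⁴ = 0.4780.
d_o³ = 16T/[π τ_allow (1−k⁴)] = 16×8670000/(π×38.71×0.4780) = 2.386×10^6 mm³.
d_o = 133.6 mm.

d_o = 134 mm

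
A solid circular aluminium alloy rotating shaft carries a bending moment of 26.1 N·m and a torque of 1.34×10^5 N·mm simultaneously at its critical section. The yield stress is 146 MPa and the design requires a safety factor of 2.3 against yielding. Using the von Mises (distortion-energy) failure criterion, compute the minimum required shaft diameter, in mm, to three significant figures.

d = 26.7 mm

σ_allow = σ_y/n = 146/2.3 = 63.48 MPa.
For a solid shaft σ_b = 32M/(πd³) and τ = 16T/(πd³), so the von Mises stress is σ' = (16/πd³)·√(4M²+3T²).
√(4M²+3T²) = √(4×(26100)² + 3×(134000)²) = 237900 N·mm.
d³ = 16×237900/(π×63.48) = 19090 mm³.
d = 26.72 mm.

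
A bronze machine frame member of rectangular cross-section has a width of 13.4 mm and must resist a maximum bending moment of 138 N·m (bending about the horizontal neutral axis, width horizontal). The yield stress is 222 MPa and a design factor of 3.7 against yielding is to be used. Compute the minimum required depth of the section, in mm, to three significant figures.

σ_allow = 222/3.7 = 60.00 MPa.
For a rectangular section σ = 6M/(bh²), so h² = 6M/(b σ_allow) = 6×138000/(13.4×60.00) = 1030 mm².
h = 32.09 mm.

h = 32.1 mm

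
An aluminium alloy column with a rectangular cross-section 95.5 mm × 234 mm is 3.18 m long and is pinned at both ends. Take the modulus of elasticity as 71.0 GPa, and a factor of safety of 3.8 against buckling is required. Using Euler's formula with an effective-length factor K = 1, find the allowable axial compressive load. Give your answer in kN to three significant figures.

Buckling occurs about the weak axis: I_min = h·b³/12 = 234×95.5³/12 = 1.698×10^7 mm⁴ (b = 95.5 mm is the smaller dimension).
Effective length L_e = KL = 1×3.18 m = 3180 mm.
Euler critical load P_cr = π²EI/L_e² = π²×71000×1.698×10^7/3180² = 1.177×10^6 N.
P_allow = P_cr/n = 1.177×10^6/3.8 = 309700 N.

P_allow = 310 kN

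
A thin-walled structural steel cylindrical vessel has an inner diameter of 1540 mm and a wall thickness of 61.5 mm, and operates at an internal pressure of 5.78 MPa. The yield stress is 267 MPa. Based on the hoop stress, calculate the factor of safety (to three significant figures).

n = 3.69

σ_h = pD/(2t) = 5.78×1540/(2×61.5) = 72.37 MPa.
n = 267/72.37 = 3.690.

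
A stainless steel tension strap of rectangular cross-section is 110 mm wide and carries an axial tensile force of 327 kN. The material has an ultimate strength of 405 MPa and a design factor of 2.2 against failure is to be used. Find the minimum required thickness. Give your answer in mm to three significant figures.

σ_allow = 405/2.2 = 184.1 MPa.
Required area A = F/σ_allow = 327000/184.1 = 1776 mm².
t = A/w = 1776/110 = 16.15 mm.

t = 16.1 mm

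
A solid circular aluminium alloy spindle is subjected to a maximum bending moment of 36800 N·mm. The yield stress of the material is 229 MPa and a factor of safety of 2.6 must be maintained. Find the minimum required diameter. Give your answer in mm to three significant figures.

d = 16.2 mm

σ_allow = 229/2.6 = 88.08 MPa.
For a solid circular section σ = 32M/(πd³), so d³ = 32M/(π σ_allow) = 32×36800/(π×88.08) = 4256 mm³.
d = 16.21 mm.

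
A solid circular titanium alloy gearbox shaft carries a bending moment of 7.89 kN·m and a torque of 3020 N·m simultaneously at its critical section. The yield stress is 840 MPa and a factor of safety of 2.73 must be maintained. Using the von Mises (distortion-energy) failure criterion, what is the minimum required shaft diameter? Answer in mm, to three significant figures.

d = 65.0 mm

σ_allow = σ_y/n = 840/2.73 = 307.7 MPa.
For a solid shaft σ_b = 32M/(πd³) and τ = 16T/(πd³), so the von Mises stress is σ' = (16/πd³)·√(4M²+3T²).
√(4M²+3T²) = √(4×(7.890×10^6)² + 3×(3.020×10^6)²) = 1.662×10^7 N·mm.
d³ = 16×1.662×10^7/(π×307.7) = 275200 mm³.
d = 65.04 mm.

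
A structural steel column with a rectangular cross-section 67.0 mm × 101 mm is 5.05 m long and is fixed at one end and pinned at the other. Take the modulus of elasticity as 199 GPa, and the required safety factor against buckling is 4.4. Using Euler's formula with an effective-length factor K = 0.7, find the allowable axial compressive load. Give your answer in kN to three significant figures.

P_allow = 90.4 kN

Buckling occurs about the weak axis: I_min = h·b³/12 = 101×67.0³/12 = 2.531×10^6 mm⁴ (b = 67.0 mm is the smaller dimension).
Effective length L_e = KL = 0.7×5.05 m = 3535 mm.
Euler critical load P_cr = π²EI/L_e² = π²×199000×2.531×10^6/3535² = 397900 N.
P_allow = P_cr/n = 397900/4.4 = 90420 N.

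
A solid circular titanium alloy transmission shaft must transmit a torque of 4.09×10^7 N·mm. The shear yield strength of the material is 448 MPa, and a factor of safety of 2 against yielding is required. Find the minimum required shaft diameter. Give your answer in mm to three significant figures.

Allowable shear stress τ_allow = 448/2 = 224.0 MPa.
For a solid shaft τ = 16T/(πd³), so d³ = 16T/(π τ_allow) = 16×4.0900×10^7/(π×224.0) = 929900 mm³.
d = (929900)^(1/3) = 97.61 mm.

d = 97.6 mm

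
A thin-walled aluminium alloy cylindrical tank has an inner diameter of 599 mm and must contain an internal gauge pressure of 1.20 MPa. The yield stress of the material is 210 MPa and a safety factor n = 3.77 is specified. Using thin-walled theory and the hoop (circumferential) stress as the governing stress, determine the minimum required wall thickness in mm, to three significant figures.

σ_allow = 210/3.77 = 55.70 MPa.
Hoop stress σ_h = pD/(2t), so t = pD/(2σ_allow) = 1.20×599/(2×55.70) = 6.452 mm.

t = 6.45 mm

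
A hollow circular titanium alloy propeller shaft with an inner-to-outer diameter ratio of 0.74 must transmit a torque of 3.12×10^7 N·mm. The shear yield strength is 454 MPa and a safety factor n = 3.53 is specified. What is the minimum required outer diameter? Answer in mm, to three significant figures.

d_o = 121 mm

τ_allow = 454/3.53 = 128.6 MPa.
For a hollow shaft τ = 16T/[πd_o³(1−k⁴)] with k = 0.74, so 1−k⁴ = 0.7001.
d_o³ = 16T/[π τ_allow (1−k⁴)] = 16×3.1200×10^7/(π×128.6×0.7001) = 1.765×10^6 mm³.
d_o = 120.8 mm.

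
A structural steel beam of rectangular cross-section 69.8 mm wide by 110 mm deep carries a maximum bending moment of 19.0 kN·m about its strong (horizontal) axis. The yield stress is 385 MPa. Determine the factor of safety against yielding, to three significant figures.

n = 2.85

Section modulus S = bh²/6 = 69.8×110²/6 = 140800 mm³.
σ = M/S = 1.9000×10^7/140800 = 135.0 MPa.
n = 385/135.0 = 2.852.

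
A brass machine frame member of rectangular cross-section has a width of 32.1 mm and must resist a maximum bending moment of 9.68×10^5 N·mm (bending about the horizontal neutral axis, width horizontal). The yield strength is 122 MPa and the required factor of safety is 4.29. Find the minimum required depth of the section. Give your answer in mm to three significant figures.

h = 79.8 mm

σ_allow = 122/4.29 = 28.44 MPa.
For a rectangular section σ = 6M/(bh²), so h² = 6M/(b σ_allow) = 6×968000/(32.1×28.44) = 6362 mm².
h = 79.76 mm.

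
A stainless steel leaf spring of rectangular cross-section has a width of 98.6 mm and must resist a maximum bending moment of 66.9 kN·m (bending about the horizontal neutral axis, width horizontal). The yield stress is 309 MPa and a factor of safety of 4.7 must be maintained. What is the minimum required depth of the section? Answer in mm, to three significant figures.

σ_allow = 309/4.7 = 65.74 MPa.
For a rectangular section σ = 6M/(bh²), so h² = 6M/(b σ_allow) = 6×6.6900×10^7/(98.6×65.74) = 61920 mm².
h = 248.8 mm.

h = 249 mm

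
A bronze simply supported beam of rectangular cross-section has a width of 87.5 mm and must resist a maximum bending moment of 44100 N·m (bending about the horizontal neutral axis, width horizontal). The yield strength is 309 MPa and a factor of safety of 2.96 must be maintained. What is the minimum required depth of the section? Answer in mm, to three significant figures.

σ_allow = 309/2.96 = 104.4 MPa.
For a rectangular section σ = 6M/(bh²), so h² = 6M/(b σ_allow) = 6×4.4100×10^7/(87.5×104.4) = 28970 mm².
h = 170.2 mm.

h = 170 mm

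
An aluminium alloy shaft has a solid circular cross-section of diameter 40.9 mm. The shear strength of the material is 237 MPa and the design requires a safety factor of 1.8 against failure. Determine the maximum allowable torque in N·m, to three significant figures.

τ_allow = 237/1.8 = 131.7 MPa.
For a solid shaft T_allow = τ_allow·πd³/16; πd³/16 = π×40.9³/16 = 13430 mm³.
T_allow = 131.7×13430 = 1.769×10^6 N·mm = 1769 N·m.

T_allow = 1770 N·m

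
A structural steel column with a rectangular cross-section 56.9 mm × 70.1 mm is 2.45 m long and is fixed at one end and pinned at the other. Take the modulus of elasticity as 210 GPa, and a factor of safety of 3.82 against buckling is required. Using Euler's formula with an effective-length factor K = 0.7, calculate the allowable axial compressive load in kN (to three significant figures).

P_allow = 199 kN

Buckling occurs about the weak axis: I_min = h·b³/12 = 70.1×56.9³/12 = 1.076×10^6 mm⁴ (b = 56.9 mm is the smaller dimension).
Effective length L_e = KL = 0.7×2.45 m = 1715 mm.
Euler critical load P_cr = π²EI/L_e² = π²×210000×1.076×10^6/1715² = 758300 N.
P_allow = P_cr/n = 758300/3.82 = 198500 N.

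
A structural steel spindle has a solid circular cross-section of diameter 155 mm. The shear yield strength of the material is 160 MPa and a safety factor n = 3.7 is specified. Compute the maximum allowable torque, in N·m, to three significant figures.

τ_allow = 160/3.7 = 43.24 MPa.
For a solid shaft T_allow = τ_allow·πd³/16; πd³/16 = π×155³/16 = 731200 mm³.
T_allow = 43.24×731200 = 3.162×10^7 N·mm = 31620 N·m.

T_allow = 31600 N·m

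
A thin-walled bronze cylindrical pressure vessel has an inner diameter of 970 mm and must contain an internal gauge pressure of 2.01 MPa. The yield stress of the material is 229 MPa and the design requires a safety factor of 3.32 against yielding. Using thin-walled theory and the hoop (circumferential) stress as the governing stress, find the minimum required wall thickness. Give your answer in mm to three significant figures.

σ_allow = 229/3.32 = 68.98 MPa.
Hoop stress σ_h = pD/(2t), so t = pD/(2σ_allow) = 2.01×970/(2×68.98) = 14.13 mm.

t = 14.1 mm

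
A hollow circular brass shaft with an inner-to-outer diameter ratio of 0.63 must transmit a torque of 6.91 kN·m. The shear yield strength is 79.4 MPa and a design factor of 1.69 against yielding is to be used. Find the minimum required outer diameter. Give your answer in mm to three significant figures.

d_o = 96.2 mm

τ_allow = 79.4/1.69 = 46.98 MPa.
For a hollow shaft τ = 16T/[πd_o³(1−k⁴)] with k = 0.63, so 1−k⁴ = 0.8425.
d_o³ = 16T/[π τ_allow (1−k⁴)] = 16×6910000/(π×46.98×0.8425) = 889100 mm³.
d_o = 96.16 mm.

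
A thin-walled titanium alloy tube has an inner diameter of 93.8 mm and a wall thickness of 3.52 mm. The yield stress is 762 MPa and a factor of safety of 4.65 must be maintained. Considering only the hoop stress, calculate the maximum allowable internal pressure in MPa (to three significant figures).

σ_allow = 762/4.65 = 163.9 MPa.
σ_h = pD/(2t) → p_allow = 2σ_allow t/D = 2×163.9×3.52/93.8 = 12.30 MPa.

p_allow = 12.3 MPa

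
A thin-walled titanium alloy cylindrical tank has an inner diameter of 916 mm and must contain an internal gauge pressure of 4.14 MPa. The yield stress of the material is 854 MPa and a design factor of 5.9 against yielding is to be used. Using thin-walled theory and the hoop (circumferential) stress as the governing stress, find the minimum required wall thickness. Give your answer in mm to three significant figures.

σ_allow = 854/5.9 = 144.7 MPa.
Hoop stress σ_h = pD/(2t), so t = pD/(2σ_allow) = 4.14×916/(2×144.7) = 13.10 mm.

t = 13.1 mm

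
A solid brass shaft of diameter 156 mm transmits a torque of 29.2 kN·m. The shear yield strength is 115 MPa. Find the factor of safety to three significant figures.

τ = 16T/(πd³) = 16×2.9200×10^7/(π×156³) = 39.17 MPa.
n = τ_limit/τ = 115/39.17 = 2.936.

n = 2.94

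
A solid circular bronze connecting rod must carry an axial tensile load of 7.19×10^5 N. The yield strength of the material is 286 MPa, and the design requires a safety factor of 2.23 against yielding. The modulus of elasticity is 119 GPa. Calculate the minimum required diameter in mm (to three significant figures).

Allowable stress σ_allow = 286/2.23 = 128.3 MPa.
Required area A = F/σ_allow = 719000/128.3 = 5606 mm².
A = πd²/4 → d = √(4A/π) = 84.49 mm.

d = 84.5 mm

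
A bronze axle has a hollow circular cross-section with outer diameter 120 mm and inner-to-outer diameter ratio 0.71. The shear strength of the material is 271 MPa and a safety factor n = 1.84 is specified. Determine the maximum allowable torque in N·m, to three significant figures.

T_allow = 37300 N·m

τ_allow = 271/1.84 = 147.3 MPa.
For a hollow shaft T_allow = τ_allow·πd_o³(1−k⁴)/16 with 1−k⁴ = 0.7459, so πd_o³(1−k⁴)/16 = 253100 mm³.
T_allow = 147.3×253100 = 3.727×10^7 N·mm = 37270 N·m.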